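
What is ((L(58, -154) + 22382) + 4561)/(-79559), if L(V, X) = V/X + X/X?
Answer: -2074659/6126043 ≈ -0.33866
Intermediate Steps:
L(V, X) = 1 + V/X (L(V, X) = V/X + 1 = 1 + V/X)
((L(58, -154) + 22382) + 4561)/(-79559) = (((58 - 154)/(-154) + 22382) + 4561)/(-79559) = ((-1/154*(-96) + 22382) + 4561)*(-1/79559) = ((48/77 + 22382) + 4561)*(-1/79559) = (1723462/77 + 4561)*(-1/79559) = (2074659/77)*(-1/79559) = -2074659/6126043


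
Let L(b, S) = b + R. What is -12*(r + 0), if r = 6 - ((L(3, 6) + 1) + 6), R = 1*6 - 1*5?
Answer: 60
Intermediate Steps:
R = 1 (R = 6 - 5 = 1)
L(b, S) = 1 + b (L(b, S) = b + 1 = 1 + b)
r = -5 (r = 6 - (((1 + 3) + 1) + 6) = 6 - ((4 + 1) + 6) = 6 - (5 + 6) = 6 - 1*11 = 6 - 11 = -5)
-12*(r + 0) = -12*(-5 + 0) = -12*(-5) = 60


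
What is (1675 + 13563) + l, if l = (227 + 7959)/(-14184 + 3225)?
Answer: 166985056/10959 ≈ 15237.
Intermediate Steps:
l = -8186/10959 (l = 8186/(-10959) = 8186*(-1/10959) = -8186/10959 ≈ -0.74697)
(1675 + 13563) + l = (1675 + 13563) - 8186/10959 = 15238 - 8186/10959 = 166985056/10959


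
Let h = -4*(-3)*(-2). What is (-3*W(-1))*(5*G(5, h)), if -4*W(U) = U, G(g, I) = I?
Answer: 90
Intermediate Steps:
h = -24 (h = 12*(-2) = -24)
W(U) = -U/4
(-3*W(-1))*(5*G(5, h)) = (-(-3)*(-1)/4)*(5*(-24)) = -3*¼*(-120) = -¾*(-120) = 90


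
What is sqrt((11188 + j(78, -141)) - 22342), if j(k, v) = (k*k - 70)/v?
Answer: 2*I*sqrt(55650162)/141 ≈ 105.81*I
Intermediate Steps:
j(k, v) = (-70 + k**2)/v (j(k, v) = (k**2 - 70)/v = (-70 + k**2)/v)
sqrt((11188 + j(78, -141)) - 22342) = sqrt((11188 + (-70 + 78**2)/(-141)) - 22342) = sqrt((11188 - (-70 + 6084)/141) - 22342) = sqrt((11188 - 1/141*6014) - 22342) = sqrt((11188 - 6014/141) - 22342) = sqrt(1571494/141 - 22342) = sqrt(-1578728/141) = 2*I*sqrt(55650162)/141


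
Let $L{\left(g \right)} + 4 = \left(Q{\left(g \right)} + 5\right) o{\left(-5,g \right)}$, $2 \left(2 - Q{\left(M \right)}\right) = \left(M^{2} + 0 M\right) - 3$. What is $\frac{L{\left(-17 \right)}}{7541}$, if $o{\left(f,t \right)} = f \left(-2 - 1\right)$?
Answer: $- \frac{2044}{7541} \approx -0.27105$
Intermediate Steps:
$o{\left(f,t \right)} = - 3 f$ ($o{\left(f,t \right)} = f \left(-3\right) = - 3 f$)
$Q{\left(M \right)} = \frac{7}{2} - \frac{M^{2}}{2}$ ($Q{\left(M \right)} = 2 - \frac{\left(M^{2} + 0 M\right) - 3}{2} = 2 - \frac{\left(M^{2} + 0\right) - 3}{2} = 2 - \frac{M^{2} - 3}{2} = 2 - \frac{-3 + M^{2}}{2} = 2 - \left(- \frac{3}{2} + \frac{M^{2}}{2}\right) = \frac{7}{2} - \frac{M^{2}}{2}$)
$L{\left(g \right)} = \frac{247}{2} - \frac{15 g^{2}}{2}$ ($L{\left(g \right)} = -4 + \left(\left(\frac{7}{2} - \frac{g^{2}}{2}\right) + 5\right) \left(\left(-3\right) \left(-5\right)\right) = -4 + \left(\frac{17}{2} - \frac{g^{2}}{2}\right) 15 = -4 - \left(- \frac{255}{2} + \frac{15 g^{2}}{2}\right) = \frac{247}{2} - \frac{15 g^{2}}{2}$)
$\frac{L{\left(-17 \right)}}{7541} = \frac{\frac{247}{2} - \frac{15 \left(-17\right)^{2}}{2}}{7541} = \left(\frac{247}{2} - \frac{4335}{2}\right) \frac{1}{7541} = \left(-2044\right) \frac{1}{7541} = - \frac{2044}{7541}$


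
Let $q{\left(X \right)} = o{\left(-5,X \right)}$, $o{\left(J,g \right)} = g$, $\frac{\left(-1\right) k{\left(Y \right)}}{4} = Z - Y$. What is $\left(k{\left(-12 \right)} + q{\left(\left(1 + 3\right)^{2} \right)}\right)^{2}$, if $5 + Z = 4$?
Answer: $784$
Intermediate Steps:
$Z = -1$ ($Z = -5 + 4 = -1$)
$k{\left(Y \right)} = 4 + 4 Y$ ($k{\left(Y \right)} = - 4 \left(-1 - Y\right) = 4 + 4 Y$)
$q{\left(X \right)} = X$
$\left(k{\left(-12 \right)} + q{\left(\left(1 + 3\right)^{2} \right)}\right)^{2} = \left(\left(4 + 4 \left(-12\right)\right) + \left(1 + 3\right)^{2}\right)^{2} = \left(\left(4 - 48\right) + 4^{2}\right)^{2} = \left(-44 + 16\right)^{2} = \left(-28\right)^{2} = 784$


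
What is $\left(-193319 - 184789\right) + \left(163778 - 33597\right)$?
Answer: $-247927$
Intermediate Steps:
$\left(-193319 - 184789\right) + \left(163778 - 33597\right) = -378108 + 130181 = -247927$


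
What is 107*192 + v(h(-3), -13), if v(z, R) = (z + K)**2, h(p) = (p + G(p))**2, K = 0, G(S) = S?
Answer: 21840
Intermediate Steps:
h(p) = 4*p**2 (h(p) = (p + p)**2 = (2*p)**2 = 4*p**2)
v(z, R) = z**2 (v(z, R) = (z + 0)**2 = z**2)
107*192 + v(h(-3), -13) = 107*192 + (4*(-3)**2)**2 = 20544 + (4*9)**2 = 20544 + 36**2 = 20544 + 1296 = 21840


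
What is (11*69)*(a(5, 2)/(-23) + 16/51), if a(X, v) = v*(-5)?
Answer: 9658/17 ≈ 568.12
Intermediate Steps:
a(X, v) = -5*v
(11*69)*(a(5, 2)/(-23) + 16/51) = (11*69)*(-5*2/(-23) + 16/51) = 759*(-10*(-1/23) + 16*(1/51)) = 759*(10/23 + 16/51) = 759*(878/1173) = 9658/17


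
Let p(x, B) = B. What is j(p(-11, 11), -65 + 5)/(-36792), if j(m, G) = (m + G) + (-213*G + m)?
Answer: -6371/18396 ≈ -0.34633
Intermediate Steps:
j(m, G) = -212*G + 2*m (j(m, G) = (G + m) + (m - 213*G) = -212*G + 2*m)
j(p(-11, 11), -65 + 5)/(-36792) = (-212*(-65 + 5) + 2*11)/(-36792) = (-212*(-60) + 22)*(-1/36792) = (12720 + 22)*(-1/36792) = 12742*(-1/36792) = -6371/18396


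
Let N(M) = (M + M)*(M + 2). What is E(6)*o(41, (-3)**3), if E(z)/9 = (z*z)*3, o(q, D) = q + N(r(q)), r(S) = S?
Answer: 3467124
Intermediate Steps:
N(M) = 2*M*(2 + M) (N(M) = (2*M)*(2 + M) = 2*M*(2 + M))
o(q, D) = q + 2*q*(2 + q)
E(z) = 27*z**2 (E(z) = 9*((z*z)*3) = 9*(z**2*3) = 9*(3*z**2) = 27*z**2)
E(6)*o(41, (-3)**3) = (27*6**2)*(41*(5 + 2*41)) = (27*36)*(41*(5 + 82)) = 972*(41*87) = 972*3567 = 3467124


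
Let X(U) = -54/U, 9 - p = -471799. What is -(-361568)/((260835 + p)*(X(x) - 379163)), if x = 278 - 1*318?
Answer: -7231360/5555802574819 ≈ -1.3016e-6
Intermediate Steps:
p = 471808 (p = 9 - 1*(-471799) = 9 + 471799 = 471808)
x = -40 (x = 278 - 318 = -40)
-(-361568)/((260835 + p)*(X(x) - 379163)) = -(-361568)/((260835 + 471808)*(-54/(-40) - 379163)) = -(-361568)/(732643*(-54*(-1/40) - 379163)) = -(-361568)/(732643*(27/20 - 379163)) = -(-361568)/(732643*(-7583233/20)) = -(-361568)/(-5555802574819/20) = -(-361568)*(-20)/5555802574819 = -1*7231360/5555802574819 = -7231360/5555802574819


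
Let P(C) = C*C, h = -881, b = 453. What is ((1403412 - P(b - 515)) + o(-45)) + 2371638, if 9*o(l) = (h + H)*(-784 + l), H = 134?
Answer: 3840013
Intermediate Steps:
P(C) = C²
o(l) = 65072 - 83*l (o(l) = ((-881 + 134)*(-784 + l))/9 = (-747*(-784 + l))/9 = (585648 - 747*l)/9 = 65072 - 83*l)
((1403412 - P(b - 515)) + o(-45)) + 2371638 = ((1403412 - (453 - 515)²) + (65072 - 83*(-45))) + 2371638 = ((1403412 - 1*(-62)²) + (65072 + 3735)) + 2371638 = ((1403412 - 1*3844) + 68807) + 2371638 = ((1403412 - 3844) + 68807) + 2371638 = (1399568 + 68807) + 2371638 = 1468375 + 2371638 = 3840013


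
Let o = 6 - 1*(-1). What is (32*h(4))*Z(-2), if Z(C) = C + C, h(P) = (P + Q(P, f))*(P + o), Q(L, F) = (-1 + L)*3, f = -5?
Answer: -18304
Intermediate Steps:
Q(L, F) = -3 + 3*L
o = 7 (o = 6 + 1 = 7)
h(P) = (-3 + 4*P)*(7 + P) (h(P) = (P + (-3 + 3*P))*(P + 7) = (-3 + 4*P)*(7 + P))
Z(C) = 2*C
(32*h(4))*Z(-2) = (32*(-21 + 4*4² + 25*4))*(2*(-2)) = (32*(-21 + 4*16 + 100))*(-4) = (32*(-21 + 64 + 100))*(-4) = (32*143)*(-4) = 4576*(-4) = -18304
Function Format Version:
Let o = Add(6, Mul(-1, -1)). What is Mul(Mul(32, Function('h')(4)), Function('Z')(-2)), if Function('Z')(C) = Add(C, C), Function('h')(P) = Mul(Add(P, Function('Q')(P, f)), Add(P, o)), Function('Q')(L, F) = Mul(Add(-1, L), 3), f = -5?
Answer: -18304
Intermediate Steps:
Function('Q')(L, F) = Add(-3, Mul(3, L))
o = 7 (o = Add(6, 1) = 7)
Function('h')(P) = Mul(Add(-3, Mul(4, P)), Add(7, P)) (Function('h')(P) = Mul(Add(P, Add(-3, Mul(3, P))), Add(P, 7)) = Mul(Add(-3, Mul(4, P)), Add(7, P)))
Function('Z')(C) = Mul(2, C)
Mul(Mul(32, Function('h')(4)), Function('Z')(-2)) = Mul(Mul(32, Add(-21, Mul(4, Pow(4, 2)), Mul(25, 4))), Mul(2, -2)) = Mul(Mul(32, Add(-21, Mul(4, 16), 100)), -4) = Mul(Mul(32, Add(-21, 64, 100)), -4) = Mul(Mul(32, 143), -4) = Mul(4576, -4) = -18304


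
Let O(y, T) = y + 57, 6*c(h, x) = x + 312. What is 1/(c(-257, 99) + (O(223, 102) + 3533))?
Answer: 2/7763 ≈ 0.00025763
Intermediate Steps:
c(h, x) = 52 + x/6 (c(h, x) = (x + 312)/6 = (312 + x)/6 = 52 + x/6)
O(y, T) = 57 + y
1/(c(-257, 99) + (O(223, 102) + 3533)) = 1/((52 + (⅙)*99) + ((57 + 223) + 3533)) = 1/((52 + 33/2) + (280 + 3533)) = 1/(137/2 + 3813) = 1/(7763/2) = 2/7763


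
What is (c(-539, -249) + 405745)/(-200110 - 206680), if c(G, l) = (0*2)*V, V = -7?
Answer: -4271/4282 ≈ -0.99743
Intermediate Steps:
c(G, l) = 0 (c(G, l) = (0*2)*(-7) = 0*(-7) = 0)
(c(-539, -249) + 405745)/(-200110 - 206680) = (0 + 405745)/(-200110 - 206680) = 405745/(-406790) = 405745*(-1/406790) = -4271/4282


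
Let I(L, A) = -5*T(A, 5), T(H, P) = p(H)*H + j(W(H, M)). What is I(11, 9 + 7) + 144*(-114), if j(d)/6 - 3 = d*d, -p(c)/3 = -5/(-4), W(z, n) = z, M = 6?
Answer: -23886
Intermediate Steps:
p(c) = -15/4 (p(c) = -(-15)/(-4) = -(-15)*(-1)/4 = -3*5/4 = -15/4)
j(d) = 18 + 6*d² (j(d) = 18 + 6*(d*d) = 18 + 6*d²)
T(H, P) = 18 + 6*H² - 15*H/4 (T(H, P) = -15*H/4 + (18 + 6*H²) = 18 + 6*H² - 15*H/4)
I(L, A) = -90 - 30*A² + 75*A/4 (I(L, A) = -5*(18 + 6*A² - 15*A/4) = -90 - 30*A² + 75*A/4)
I(11, 9 + 7) + 144*(-114) = (-90 - 30*(9 + 7)² + 75*(9 + 7)/4) + 144*(-114) = (-90 - 30*16² + (75/4)*16) - 16416 = (-90 - 30*256 + 300) - 16416 = (-90 - 7680 + 300) - 16416 = -7470 - 16416 = -23886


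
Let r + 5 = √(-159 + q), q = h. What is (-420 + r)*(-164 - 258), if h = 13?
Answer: 179350 - 422*I*√146 ≈ 1.7935e+5 - 5099.0*I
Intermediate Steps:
q = 13
r = -5 + I*√146 (r = -5 + √(-159 + 13) = -5 + √(-146) = -5 + I*√146 ≈ -5.0 + 12.083*I)
(-420 + r)*(-164 - 258) = (-420 + (-5 + I*√146))*(-164 - 258) = (-425 + I*√146)*(-422) = 179350 - 422*I*√146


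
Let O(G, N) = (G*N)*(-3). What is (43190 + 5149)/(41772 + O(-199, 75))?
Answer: 16113/28849 ≈ 0.55853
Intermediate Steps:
O(G, N) = -3*G*N
(43190 + 5149)/(41772 + O(-199, 75)) = (43190 + 5149)/(41772 - 3*(-199)*75) = 48339/(41772 + 44775) = 48339/86547 = 48339*(1/86547) = 16113/28849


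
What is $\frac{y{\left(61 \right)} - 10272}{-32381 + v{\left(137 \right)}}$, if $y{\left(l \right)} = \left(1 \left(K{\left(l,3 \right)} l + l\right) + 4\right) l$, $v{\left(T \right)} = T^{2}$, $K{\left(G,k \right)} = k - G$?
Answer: $\frac{222125}{13612} \approx 16.318$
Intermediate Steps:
$y{\left(l \right)} = l \left(4 + l + l \left(3 - l\right)\right)$ ($y{\left(l \right)} = \left(1 \left(\left(3 - l\right) l + l\right) + 4\right) l = \left(1 \left(l \left(3 - l\right) + l\right) + 4\right) l = \left(1 \left(l + l \left(3 - l\right)\right) + 4\right) l = \left(\left(l + l \left(3 - l\right)\right) + 4\right) l = \left(4 + l + l \left(3 - l\right)\right) l = l \left(4 + l + l \left(3 - l\right)\right)$)
$\frac{y{\left(61 \right)} - 10272}{-32381 + v{\left(137 \right)}} = \frac{61 \left(4 + 61 - 61 \left(-3 + 61\right)\right) - 10272}{-32381 + 137^{2}} = \frac{61 \left(4 + 61 - 61 \cdot 58\right) - 10272}{-32381 + 18769} = \frac{61 \left(4 + 61 - 3538\right) - 10272}{-13612} = \left(61 \left(-3473\right) - 10272\right) \left(- \frac{1}{13612}\right) = \left(-211853 - 10272\right) \left(- \frac{1}{13612}\right) = \left(-222125\right) \left(- \frac{1}{13612}\right) = \frac{222125}{13612}$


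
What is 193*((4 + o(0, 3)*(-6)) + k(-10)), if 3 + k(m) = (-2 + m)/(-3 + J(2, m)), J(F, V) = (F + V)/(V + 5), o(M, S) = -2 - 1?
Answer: 37249/7 ≈ 5321.3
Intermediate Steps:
o(M, S) = -3
J(F, V) = (F + V)/(5 + V)
k(m) = -3 + (-2 + m)/(-3 + (2 + m)/(5 + m))
193*((4 + o(0, 3)*(-6)) + k(-10)) = 193*((4 - 3*(-6)) + (-29 - 1*(-10)² - 9*(-10))/(13 + 2*(-10))) = 193*((4 + 18) + (-29 - 1*100 + 90)/(13 - 20)) = 193*(22 + (-29 - 100 + 90)/(-7)) = 193*(22 - ⅐*(-39)) = 193*(22 + 39/7) = 193*(193/7) = 37249/7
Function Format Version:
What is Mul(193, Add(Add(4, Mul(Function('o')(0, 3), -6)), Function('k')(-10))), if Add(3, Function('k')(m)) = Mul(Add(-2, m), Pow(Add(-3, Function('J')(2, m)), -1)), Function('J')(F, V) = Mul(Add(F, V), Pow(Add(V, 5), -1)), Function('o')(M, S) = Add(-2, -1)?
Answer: Rational(37249, 7) ≈ 5321.3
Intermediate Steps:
Function('o')(M, S) = -3
Function('J')(F, V) = Mul(Pow(Add(5, V), -1), Add(F, V)) (Function('J')(F, V) = Mul(Add(F, V), Pow(Add(5, V), -1)) = Mul(Pow(Add(5, V), -1), Add(F, V)))
Function('k')(m) = Add(-3, Mul(Pow(Add(-3, Mul(Pow(Add(5, m), -1), Add(2, m))), -1), Add(-2, m))) (Function('k')(m) = Add(-3, Mul(Add(-2, m), Pow(Add(-3, Mul(Pow(Add(5, m), -1), Add(2, m))), -1))) = Add(-3, Mul(Pow(Add(-3, Mul(Pow(Add(5, m), -1), Add(2, m))), -1), Add(-2, m))))
Mul(193, Add(Add(4, Mul(Function('o')(0, 3), -6)), Function('k')(-10))) = Mul(193, Add(Add(4, Mul(-3, -6)), Mul(Pow(Add(13, Mul(2, -10)), -1), Add(-29, Mul(-1, Pow(-10, 2)), Mul(-9, -10))))) = Mul(193, Add(Add(4, 18), Mul(Pow(Add(13, -20), -1), Add(-29, Mul(-1, 100), 90)))) = Mul(193, Add(22, Mul(Pow(-7, -1), Add(-29, -100, 90)))) = Mul(193, Add(22, Mul(Rational(-1, 7), -39))) = Mul(193, Add(22, Rational(39, 7))) = Mul(193, Rational(193, 7)) = Rational(37249, 7)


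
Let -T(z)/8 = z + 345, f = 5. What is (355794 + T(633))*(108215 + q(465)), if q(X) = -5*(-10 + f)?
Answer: 37664272800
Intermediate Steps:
q(X) = 25 (q(X) = -5*(-10 + 5) = -5*(-5) = 25)
T(z) = -2760 - 8*z (T(z) = -8*(z + 345) = -8*(345 + z) = -2760 - 8*z)
(355794 + T(633))*(108215 + q(465)) = (355794 + (-2760 - 8*633))*(108215 + 25) = (355794 + (-2760 - 5064))*108240 = (355794 - 7824)*108240 = 347970*108240 = 37664272800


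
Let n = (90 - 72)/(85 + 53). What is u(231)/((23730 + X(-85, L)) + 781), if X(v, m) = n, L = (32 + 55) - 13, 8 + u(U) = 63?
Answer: 1265/563756 ≈ 0.0022439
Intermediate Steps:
u(U) = 55 (u(U) = -8 + 63 = 55)
n = 3/23 (n = 18/138 = 18*(1/138) = 3/23 ≈ 0.13043)
L = 74 (L = 87 - 13 = 74)
X(v, m) = 3/23
u(231)/((23730 + X(-85, L)) + 781) = 55/((23730 + 3/23) + 781) = 55/(545793/23 + 781) = 55/(563756/23) = 55*(23/563756) = 1265/563756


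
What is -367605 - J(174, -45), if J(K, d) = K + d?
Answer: -367734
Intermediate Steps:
-367605 - J(174, -45) = -367605 - (174 - 45) = -367605 - 1*129 = -367605 - 129 = -367734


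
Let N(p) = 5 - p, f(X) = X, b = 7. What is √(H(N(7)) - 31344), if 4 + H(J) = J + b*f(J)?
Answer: 2*I*√7841 ≈ 177.1*I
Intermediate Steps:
H(J) = -4 + 8*J (H(J) = -4 + (J + 7*J) = -4 + 8*J)
√(H(N(7)) - 31344) = √((-4 + 8*(5 - 1*7)) - 31344) = √((-4 + 8*(5 - 7)) - 31344) = √((-4 + 8*(-2)) - 31344) = √((-4 - 16) - 31344) = √(-20 - 31344) = √(-31364) = 2*I*√7841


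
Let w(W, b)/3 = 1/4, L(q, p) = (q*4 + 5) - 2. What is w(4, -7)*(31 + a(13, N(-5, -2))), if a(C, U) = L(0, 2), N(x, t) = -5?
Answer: 51/2 ≈ 25.500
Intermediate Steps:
L(q, p) = 3 + 4*q (L(q, p) = (4*q + 5) - 2 = (5 + 4*q) - 2 = 3 + 4*q)
w(W, b) = ¾ (w(W, b) = 3/4 = 3*(¼) = ¾)
a(C, U) = 3 (a(C, U) = 3 + 4*0 = 3 + 0 = 3)
w(4, -7)*(31 + a(13, N(-5, -2))) = 3*(31 + 3)/4 = (¾)*34 = 51/2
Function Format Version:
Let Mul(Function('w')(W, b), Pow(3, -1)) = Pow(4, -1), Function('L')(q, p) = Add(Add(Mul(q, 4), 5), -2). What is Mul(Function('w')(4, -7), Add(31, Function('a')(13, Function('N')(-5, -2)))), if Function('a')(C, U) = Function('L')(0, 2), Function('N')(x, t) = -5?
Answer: Rational(51, 2) ≈ 25.500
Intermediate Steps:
Function('L')(q, p) = Add(3, Mul(4, q)) (Function('L')(q, p) = Add(Add(Mul(4, q), 5), -2) = Add(Add(5, Mul(4, q)), -2) = Add(3, Mul(4, q)))
Function('w')(W, b) = Rational(3, 4) (Function('w')(W, b) = Mul(3, Pow(4, -1)) = Mul(3, Rational(1, 4)) = Rational(3, 4))
Function('a')(C, U) = 3 (Function('a')(C, U) = Add(3, Mul(4, 0)) = Add(3, 0) = 3)
Mul(Function('w')(4, -7), Add(31, Function('a')(13, Function('N')(-5, -2)))) = Mul(Rational(3, 4), Add(31, 3)) = Mul(Rational(3, 4), 34) = Rational(51, 2)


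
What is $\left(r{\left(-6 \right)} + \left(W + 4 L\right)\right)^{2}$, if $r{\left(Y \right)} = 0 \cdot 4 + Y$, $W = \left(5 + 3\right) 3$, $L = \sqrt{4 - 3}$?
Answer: $484$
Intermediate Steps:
$L = 1$ ($L = \sqrt{1} = 1$)
$W = 24$ ($W = 8 \cdot 3 = 24$)
$r{\left(Y \right)} = Y$ ($r{\left(Y \right)} = 0 + Y = Y$)
$\left(r{\left(-6 \right)} + \left(W + 4 L\right)\right)^{2} = \left(-6 + \left(24 + 4 \cdot 1\right)\right)^{2} = \left(-6 + \left(24 + 4\right)\right)^{2} = \left(-6 + 28\right)^{2} = 22^{2} = 484$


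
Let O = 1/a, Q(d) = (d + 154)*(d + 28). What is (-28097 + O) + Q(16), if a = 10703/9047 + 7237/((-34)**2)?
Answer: -1604936544587/77845807 ≈ -20617.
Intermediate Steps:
Q(d) = (28 + d)*(154 + d) (Q(d) = (154 + d)*(28 + d) = (28 + d)*(154 + d))
a = 77845807/10458332 (a = 10703*(1/9047) + 7237/1156 = 10703/9047 + 7237*(1/1156) = 10703/9047 + 7237/1156 = 77845807/10458332 ≈ 7.4434)
O = 10458332/77845807 (O = 1/(77845807/10458332) = 10458332/77845807 ≈ 0.13435)
(-28097 + O) + Q(16) = (-28097 + 10458332/77845807) + (4312 + 16**2 + 182*16) = -2187223180947/77845807 + (4312 + 256 + 2912) = -2187223180947/77845807 + 7480 = -1604936544587/77845807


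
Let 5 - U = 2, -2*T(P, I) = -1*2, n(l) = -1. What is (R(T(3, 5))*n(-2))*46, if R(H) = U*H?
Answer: -138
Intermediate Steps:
T(P, I) = 1 (T(P, I) = -(-1)*2/2 = -½*(-2) = 1)
U = 3 (U = 5 - 1*2 = 5 - 2 = 3)
R(H) = 3*H
(R(T(3, 5))*n(-2))*46 = ((3*1)*(-1))*46 = (3*(-1))*46 = -3*46 = -138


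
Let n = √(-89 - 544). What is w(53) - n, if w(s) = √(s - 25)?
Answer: 2*√7 - I*√633 ≈ 5.2915 - 25.159*I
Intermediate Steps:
w(s) = √(-25 + s)
n = I*√633 (n = √(-633) = I*√633 ≈ 25.159*I)
w(53) - n = √(-25 + 53) - I*√633 = √28 - I*√633 = 2*√7 - I*√633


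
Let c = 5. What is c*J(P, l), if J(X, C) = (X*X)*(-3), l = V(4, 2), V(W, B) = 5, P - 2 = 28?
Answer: -13500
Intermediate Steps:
P = 30 (P = 2 + 28 = 30)
l = 5
J(X, C) = -3*X² (J(X, C) = X²*(-3) = -3*X²)
c*J(P, l) = 5*(-3*30²) = 5*(-3*900) = 5*(-2700) = -13500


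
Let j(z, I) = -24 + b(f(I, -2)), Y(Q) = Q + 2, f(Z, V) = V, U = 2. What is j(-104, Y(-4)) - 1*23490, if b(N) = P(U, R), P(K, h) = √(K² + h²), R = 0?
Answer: -23512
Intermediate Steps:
b(N) = 2 (b(N) = √(2² + 0²) = √(4 + 0) = √4 = 2)
Y(Q) = 2 + Q
j(z, I) = -22 (j(z, I) = -24 + 2 = -22)
j(-104, Y(-4)) - 1*23490 = -22 - 1*23490 = -22 - 23490 = -23512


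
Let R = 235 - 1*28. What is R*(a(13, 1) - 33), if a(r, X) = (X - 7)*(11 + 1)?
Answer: -21735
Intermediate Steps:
a(r, X) = -84 + 12*X (a(r, X) = (-7 + X)*12 = -84 + 12*X)
R = 207 (R = 235 - 28 = 207)
R*(a(13, 1) - 33) = 207*((-84 + 12*1) - 33) = 207*((-84 + 12) - 33) = 207*(-72 - 33) = 207*(-105) = -21735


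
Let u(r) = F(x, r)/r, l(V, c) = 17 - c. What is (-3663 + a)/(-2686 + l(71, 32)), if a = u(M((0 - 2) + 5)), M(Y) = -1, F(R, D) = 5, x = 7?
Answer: 3668/2701 ≈ 1.3580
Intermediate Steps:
u(r) = 5/r
a = -5 (a = 5/(-1) = 5*(-1) = -5)
(-3663 + a)/(-2686 + l(71, 32)) = (-3663 - 5)/(-2686 + (17 - 1*32)) = -3668/(-2686 + (17 - 32)) = -3668/(-2686 - 15) = -3668/(-2701) = -3668*(-1/2701) = 3668/2701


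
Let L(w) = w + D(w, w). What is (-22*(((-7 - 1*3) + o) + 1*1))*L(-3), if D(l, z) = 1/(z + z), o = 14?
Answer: 1045/3 ≈ 348.33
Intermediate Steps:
D(l, z) = 1/(2*z)
L(w) = w + 1/(2*w)
(-22*(((-7 - 1*3) + o) + 1*1))*L(-3) = (-22*(((-7 - 1*3) + 14) + 1*1))*(-3 + (½)/(-3)) = (-22*(((-7 - 3) + 14) + 1))*(-3 + (½)*(-⅓)) = (-22*((-10 + 14) + 1))*(-3 - ⅙) = -22*(4 + 1)*(-19/6) = -22*5*(-19/6) = -110*(-19/6) = 1045/3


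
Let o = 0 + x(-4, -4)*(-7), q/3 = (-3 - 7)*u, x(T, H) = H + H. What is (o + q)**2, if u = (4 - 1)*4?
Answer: 92416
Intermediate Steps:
u = 12 (u = 3*4 = 12)
x(T, H) = 2*H
q = -360 (q = 3*((-3 - 7)*12) = 3*(-10*12) = 3*(-120) = -360)
o = 56 (o = 0 + (2*(-4))*(-7) = 0 - 8*(-7) = 0 + 56 = 56)
(o + q)**2 = (56 - 360)**2 = (-304)**2 = 92416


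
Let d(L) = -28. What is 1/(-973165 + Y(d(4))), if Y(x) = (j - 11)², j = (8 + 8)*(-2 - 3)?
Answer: -1/964884 ≈ -1.0364e-6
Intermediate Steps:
j = -80 (j = 16*(-5) = -80)
Y(x) = 8281 (Y(x) = (-80 - 11)² = (-91)² = 8281)
1/(-973165 + Y(d(4))) = 1/(-973165 + 8281) = 1/(-964884) = -1/964884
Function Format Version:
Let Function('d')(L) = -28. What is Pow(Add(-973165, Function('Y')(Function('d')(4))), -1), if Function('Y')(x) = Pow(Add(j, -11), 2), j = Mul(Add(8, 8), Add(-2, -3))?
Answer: Rational(-1, 964884) ≈ -1.0364e-6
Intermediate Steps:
j = -80 (j = Mul(16, -5) = -80)
Function('Y')(x) = 8281 (Function('Y')(x) = Pow(Add(-80, -11), 2) = Pow(-91, 2) = 8281)
Pow(Add(-973165, Function('Y')(Function('d')(4))), -1) = Pow(Add(-973165, 8281), -1) = Pow(-964884, -1) = Rational(-1, 964884)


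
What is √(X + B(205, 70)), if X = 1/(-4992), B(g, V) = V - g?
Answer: I*√52565838/624 ≈ 11.619*I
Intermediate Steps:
X = -1/4992 ≈ -0.00020032
√(X + B(205, 70)) = √(-1/4992 + (70 - 1*205)) = √(-1/4992 + (70 - 205)) = √(-1/4992 - 135) = √(-673921/4992) = I*√52565838/624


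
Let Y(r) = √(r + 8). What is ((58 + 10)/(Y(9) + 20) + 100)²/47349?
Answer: 1572994208/6945577461 - 1797920*√17/2315192487 ≈ 0.22327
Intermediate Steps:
Y(r) = √(8 + r)
((58 + 10)/(Y(9) + 20) + 100)²/47349 = ((58 + 10)/(√(8 + 9) + 20) + 100)²/47349 = (68/(√17 + 20) + 100)²*(1/47349) = (68/(20 + √17) + 100)²*(1/47349) = (100 + 68/(20 + √17))²*(1/47349) = (100 + 68/(20 + √17))²/47349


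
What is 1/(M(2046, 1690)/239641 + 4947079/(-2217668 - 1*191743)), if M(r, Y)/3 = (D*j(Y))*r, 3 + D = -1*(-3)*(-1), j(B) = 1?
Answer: -577393661451/1274256746947 ≈ -0.45312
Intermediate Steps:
D = -6 (D = -3 - 1*(-3)*(-1) = -3 + 3*(-1) = -3 - 3 = -6)
M(r, Y) = -18*r (M(r, Y) = 3*((-6*1)*r) = 3*(-6*r) = -18*r)
1/(M(2046, 1690)/239641 + 4947079/(-2217668 - 1*191743)) = 1/(-18*2046/239641 + 4947079/(-2217668 - 1*191743)) = 1/(-36828*1/239641 + 4947079/(-2217668 - 191743)) = 1/(-36828/239641 + 4947079/(-2409411)) = 1/(-36828/239641 + 4947079*(-1/2409411)) = 1/(-36828/239641 - 4947079/2409411) = 1/(-1274256746947/577393661451) = -577393661451/1274256746947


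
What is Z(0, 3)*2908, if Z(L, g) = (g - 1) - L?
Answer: 5816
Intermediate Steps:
Z(L, g) = -1 + g - L (Z(L, g) = (-1 + g) - L = -1 + g - L)
Z(0, 3)*2908 = (-1 + 3 - 1*0)*2908 = (-1 + 3 + 0)*2908 = 2*2908 = 5816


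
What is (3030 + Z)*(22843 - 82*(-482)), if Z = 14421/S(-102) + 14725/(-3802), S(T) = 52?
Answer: 20366132884377/98852 ≈ 2.0603e+8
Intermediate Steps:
Z = 27031471/98852 (Z = 14421/52 + 14725/(-3802) = 14421*(1/52) + 14725*(-1/3802) = 14421/52 - 14725/3802 = 27031471/98852 ≈ 273.45)
(3030 + Z)*(22843 - 82*(-482)) = (3030 + 27031471/98852)*(22843 - 82*(-482)) = 326553031*(22843 + 39524)/98852 = (326553031/98852)*62367 = 20366132884377/98852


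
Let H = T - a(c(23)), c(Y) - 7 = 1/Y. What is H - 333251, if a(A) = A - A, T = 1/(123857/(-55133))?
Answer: -41275524240/123857 ≈ -3.3325e+5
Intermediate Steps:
c(Y) = 7 + 1/Y
T = -55133/123857 (T = 1/(123857*(-1/55133)) = 1/(-123857/55133) = -55133/123857 ≈ -0.44513)
a(A) = 0
H = -55133/123857 (H = -55133/123857 - 1*0 = -55133/123857 + 0 = -55133/123857 ≈ -0.44513)
H - 333251 = -55133/123857 - 333251 = -41275524240/123857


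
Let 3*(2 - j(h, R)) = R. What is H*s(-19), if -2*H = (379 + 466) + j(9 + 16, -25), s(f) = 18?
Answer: -7698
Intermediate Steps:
j(h, R) = 2 - R/3
H = -1283/3 (H = -((379 + 466) + (2 - 1/3*(-25)))/2 = -(845 + (2 + 25/3))/2 = -(845 + 31/3)/2 = -1/2*2566/3 = -1283/3 ≈ -427.67)
H*s(-19) = -1283/3*18 = -7698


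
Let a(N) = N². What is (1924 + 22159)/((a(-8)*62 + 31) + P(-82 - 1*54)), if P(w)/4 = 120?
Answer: 24083/4479 ≈ 5.3769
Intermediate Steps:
P(w) = 480 (P(w) = 4*120 = 480)
(1924 + 22159)/((a(-8)*62 + 31) + P(-82 - 1*54)) = (1924 + 22159)/(((-8)²*62 + 31) + 480) = 24083/((64*62 + 31) + 480) = 24083/((3968 + 31) + 480) = 24083/(3999 + 480) = 24083/4479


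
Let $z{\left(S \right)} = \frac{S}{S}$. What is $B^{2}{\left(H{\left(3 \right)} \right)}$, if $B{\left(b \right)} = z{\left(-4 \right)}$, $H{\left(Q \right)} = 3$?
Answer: $1$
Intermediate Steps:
$z{\left(S \right)} = 1$
$B{\left(b \right)} = 1$
$B^{2}{\left(H{\left(3 \right)} \right)} = 1^{2} = 1$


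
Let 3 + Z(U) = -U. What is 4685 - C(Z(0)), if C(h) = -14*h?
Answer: 4643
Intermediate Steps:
Z(U) = -3 - U
4685 - C(Z(0)) = 4685 - (-14)*(-3 - 1*0) = 4685 - (-14)*(-3 + 0) = 4685 - (-14)*(-3) = 4685 - 1*42 = 4685 - 42 = 4643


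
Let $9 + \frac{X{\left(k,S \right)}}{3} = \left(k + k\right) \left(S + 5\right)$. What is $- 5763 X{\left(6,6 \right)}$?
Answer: $-2126547$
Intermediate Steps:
$X{\left(k,S \right)} = -27 + 6 k \left(5 + S\right)$ ($X{\left(k,S \right)} = -27 + 3 \left(k + k\right) \left(S + 5\right) = -27 + 3 \cdot 2 k \left(5 + S\right) = -27 + 6 k \left(5 + S\right)$)
$- 5763 X{\left(6,6 \right)} = - 5763 \left(-27 + 30 \cdot 6 + 6 \cdot 6 \cdot 6\right) = - 5763 \left(-27 + 180 + 216\right) = \left(-5763\right) 369 = -2126547$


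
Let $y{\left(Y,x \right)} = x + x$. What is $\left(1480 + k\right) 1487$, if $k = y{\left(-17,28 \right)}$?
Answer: $2284032$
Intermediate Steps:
$y{\left(Y,x \right)} = 2 x$
$k = 56$ ($k = 2 \cdot 28 = 56$)
$\left(1480 + k\right) 1487 = \left(1480 + 56\right) 1487 = 1536 \cdot 1487 = 2284032$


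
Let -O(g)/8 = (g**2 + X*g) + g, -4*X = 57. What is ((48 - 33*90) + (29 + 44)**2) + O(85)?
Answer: -46383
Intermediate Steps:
X = -57/4 (X = -1/4*57 = -57/4 ≈ -14.250)
O(g) = -8*g**2 + 106*g (O(g) = -8*((g**2 - 57*g/4) + g) = -8*(g**2 - 53*g/4) = -8*g**2 + 106*g)
((48 - 33*90) + (29 + 44)**2) + O(85) = ((48 - 33*90) + (29 + 44)**2) + 2*85*(53 - 4*85) = ((48 - 2970) + 73**2) + 2*85*(53 - 340) = (-2922 + 5329) + 2*85*(-287) = 2407 - 48790 = -46383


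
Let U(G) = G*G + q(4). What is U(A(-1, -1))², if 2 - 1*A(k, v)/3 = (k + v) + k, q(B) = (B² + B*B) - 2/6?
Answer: 592900/9 ≈ 65878.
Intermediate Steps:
q(B) = -⅓ + 2*B² (q(B) = (B² + B²) - 2*⅙ = 2*B² - ⅓ = -⅓ + 2*B²)
A(k, v) = 6 - 6*k - 3*v (A(k, v) = 6 - 3*((k + v) + k) = 6 - 3*(v + 2*k) = 6 + (-6*k - 3*v) = 6 - 6*k - 3*v)
U(G) = 95/3 + G² (U(G) = G*G + (-⅓ + 2*4²) = G² + (-⅓ + 2*16) = G² + (-⅓ + 32) = G² + 95/3 = 95/3 + G²)
U(A(-1, -1))² = (95/3 + (6 - 6*(-1) - 3*(-1))²)² = (95/3 + (6 + 6 + 3)²)² = (95/3 + 15²)² = (95/3 + 225)² = (770/3)² = 592900/9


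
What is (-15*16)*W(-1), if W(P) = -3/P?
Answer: -720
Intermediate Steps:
(-15*16)*W(-1) = (-15*16)*(-3/(-1)) = -(-720)*(-1) = -240*3 = -720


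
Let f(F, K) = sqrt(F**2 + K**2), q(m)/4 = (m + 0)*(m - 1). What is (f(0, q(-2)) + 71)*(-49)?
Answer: -4655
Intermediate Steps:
q(m) = 4*m*(-1 + m) (q(m) = 4*((m + 0)*(m - 1)) = 4*(m*(-1 + m)) = 4*m*(-1 + m))
(f(0, q(-2)) + 71)*(-49) = (sqrt(0**2 + (4*(-2)*(-1 - 2))**2) + 71)*(-49) = (sqrt(0 + (4*(-2)*(-3))**2) + 71)*(-49) = (sqrt(0 + 24**2) + 71)*(-49) = (sqrt(0 + 576) + 71)*(-49) = (sqrt(576) + 71)*(-49) = (24 + 71)*(-49) = 95*(-49) = -4655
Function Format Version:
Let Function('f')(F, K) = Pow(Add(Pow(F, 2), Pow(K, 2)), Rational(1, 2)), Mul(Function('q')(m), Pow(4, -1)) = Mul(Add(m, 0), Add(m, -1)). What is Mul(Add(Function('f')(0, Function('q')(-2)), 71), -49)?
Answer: -4655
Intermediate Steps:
Function('q')(m) = Mul(4, m, Add(-1, m)) (Function('q')(m) = Mul(4, Mul(Add(m, 0), Add(m, -1))) = Mul(4, Mul(m, Add(-1, m))) = Mul(4, m, Add(-1, m)))
Mul(Add(Function('f')(0, Function('q')(-2)), 71), -49) = Mul(Add(Pow(Add(Pow(0, 2), Pow(Mul(4, -2, Add(-1, -2)), 2)), Rational(1, 2)), 71), -49) = Mul(Add(Pow(Add(0, Pow(Mul(4, -2, -3), 2)), Rational(1, 2)), 71), -49) = Mul(Add(Pow(Add(0, Pow(24, 2)), Rational(1, 2)), 71), -49) = Mul(Add(Pow(Add(0, 576), Rational(1, 2)), 71), -49) = Mul(Add(Pow(576, Rational(1, 2)), 71), -49) = Mul(Add(24, 71), -49) = Mul(95, -49) = -4655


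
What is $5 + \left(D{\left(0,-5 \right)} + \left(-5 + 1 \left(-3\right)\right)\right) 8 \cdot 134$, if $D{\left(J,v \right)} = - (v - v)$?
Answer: $-8571$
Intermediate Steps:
$D{\left(J,v \right)} = 0$ ($D{\left(J,v \right)} = \left(-1\right) 0 = 0$)
$5 + \left(D{\left(0,-5 \right)} + \left(-5 + 1 \left(-3\right)\right)\right) 8 \cdot 134 = 5 + \left(0 + \left(-5 + 1 \left(-3\right)\right)\right) 8 \cdot 134 = 5 + \left(0 - 8\right) 8 \cdot 134 = 5 + \left(-8\right) 8 \cdot 134 = 5 - 8576 = -8571$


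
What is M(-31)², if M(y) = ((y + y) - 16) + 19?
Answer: 3481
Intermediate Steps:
M(y) = 3 + 2*y (M(y) = (2*y - 16) + 19 = (-16 + 2*y) + 19 = 3 + 2*y)
M(-31)² = (3 + 2*(-31))² = (3 - 62)² = (-59)² = 3481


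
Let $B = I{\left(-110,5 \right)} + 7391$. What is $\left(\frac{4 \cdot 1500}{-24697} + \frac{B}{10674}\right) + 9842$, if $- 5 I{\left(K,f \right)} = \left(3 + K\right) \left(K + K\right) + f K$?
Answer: $\frac{864837140599}{87871926} \approx 9842.0$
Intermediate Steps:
$I{\left(K,f \right)} = - \frac{2 K \left(3 + K\right)}{5} - \frac{K f}{5}$ ($I{\left(K,f \right)} = - \frac{\left(3 + K\right) \left(K + K\right) + f K}{5} = - \frac{\left(3 + K\right) 2 K + K f}{5} = - \frac{2 K \left(3 + K\right) + K f}{5} = - \frac{K f + 2 K \left(3 + K\right)}{5} = - \frac{2 K \left(3 + K\right)}{5} - \frac{K f}{5}$)
$B = 2793$ ($B = \left(- \frac{1}{5}\right) \left(-110\right) \left(6 + 5 + 2 \left(-110\right)\right) + 7391 = \left(- \frac{1}{5}\right) \left(-110\right) \left(6 + 5 - 220\right) + 7391 = \left(- \frac{1}{5}\right) \left(-110\right) \left(-209\right) + 7391 = -4598 + 7391 = 2793$)
$\left(\frac{4 \cdot 1500}{-24697} + \frac{B}{10674}\right) + 9842 = \left(\frac{4 \cdot 1500}{-24697} + \frac{2793}{10674}\right) + 9842 = \left(6000 \left(- \frac{1}{24697}\right) + 2793 \cdot \frac{1}{10674}\right) + 9842 = \left(- \frac{6000}{24697} + \frac{931}{3558}\right) + 9842 = \frac{1644907}{87871926} + 9842 = \frac{864837140599}{87871926}$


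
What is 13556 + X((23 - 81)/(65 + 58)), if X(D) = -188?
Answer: 13368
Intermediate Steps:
13556 + X((23 - 81)/(65 + 58)) = 13556 - 188 = 13368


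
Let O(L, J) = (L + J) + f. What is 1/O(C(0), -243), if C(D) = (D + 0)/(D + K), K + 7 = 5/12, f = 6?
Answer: -1/237 ≈ -0.0042194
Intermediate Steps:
K = -79/12 (K = -7 + 5/12 = -79/12 ≈ -6.5833)
C(D) = D/(-79/12 + D) (C(D) = (D + 0)/(D - 79/12) = D/(-79/12 + D))
O(L, J) = 6 + J + L (O(L, J) = (L + J) + 6 = (J + L) + 6 = 6 + J + L)
1/O(C(0), -243) = 1/(6 - 243 + 12*0/(-79 + 12*0)) = 1/(6 - 243 + 12*0/(-79 + 0)) = 1/(6 - 243 + 12*0/(-79)) = 1/(6 - 243 + 12*0*(-1/79)) = 1/(6 - 243 + 0) = 1/(-237) = -1/237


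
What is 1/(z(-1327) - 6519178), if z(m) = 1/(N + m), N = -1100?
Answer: -2427/15822045007 ≈ -1.5339e-7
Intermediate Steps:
z(m) = 1/(-1100 + m)
1/(z(-1327) - 6519178) = 1/(1/(-1100 - 1327) - 6519178) = 1/(1/(-2427) - 6519178) = 1/(-1/2427 - 6519178) = 1/(-15822045007/2427) = -2427/15822045007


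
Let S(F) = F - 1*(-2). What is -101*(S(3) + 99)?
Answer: -10504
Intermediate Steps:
S(F) = 2 + F (S(F) = F + 2 = 2 + F)
-101*(S(3) + 99) = -101*((2 + 3) + 99) = -101*(5 + 99) = -101*104 = -10504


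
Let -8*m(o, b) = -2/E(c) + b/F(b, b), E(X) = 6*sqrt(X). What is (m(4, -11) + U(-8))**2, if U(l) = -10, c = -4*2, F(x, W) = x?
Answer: (972 + I*sqrt(2))**2/9216 ≈ 102.52 + 0.29831*I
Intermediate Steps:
c = -8
m(o, b) = -1/8 - I*sqrt(2)/96 (m(o, b) = -(-2*(-I*sqrt(2)/24) + b/b)/8 = -(-2*(-I*sqrt(2)/24) + 1)/8 = -(-(-1)*I*sqrt(2)/12 + 1)/8 = -(I*sqrt(2)/12 + 1)/8 = -(1 + I*sqrt(2)/12)/8 = -1/8 - I*sqrt(2)/96)
(m(4, -11) + U(-8))**2 = ((-1/8 - I*sqrt(2)/96) - 10)**2 = (-81/8 - I*sqrt(2)/96)**2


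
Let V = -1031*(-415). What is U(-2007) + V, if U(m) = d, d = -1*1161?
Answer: 426704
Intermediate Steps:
d = -1161
U(m) = -1161
V = 427865
U(-2007) + V = -1161 + 427865 = 426704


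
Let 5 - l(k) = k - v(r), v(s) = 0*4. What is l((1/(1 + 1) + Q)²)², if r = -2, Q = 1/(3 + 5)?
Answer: 87025/4096 ≈ 21.246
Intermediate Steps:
Q = ⅛ (Q = 1/8 = ⅛ ≈ 0.12500)
v(s) = 0
l(k) = 5 - k (l(k) = 5 - (k - 1*0) = 5 - (k + 0) = 5 - k)
l((1/(1 + 1) + Q)²)² = (5 - (1/(1 + 1) + ⅛)²)² = (5 - (1/2 + ⅛)²)² = (5 - (½ + ⅛)²)² = (5 - (5/8)²)² = (5 - 1*25/64)² = (5 - 25/64)² = (295/64)² = 87025/4096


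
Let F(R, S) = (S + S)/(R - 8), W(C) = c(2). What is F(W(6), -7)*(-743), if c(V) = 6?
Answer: -5201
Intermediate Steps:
W(C) = 6
F(R, S) = 2*S/(-8 + R) (F(R, S) = (2*S)/(-8 + R) = 2*S/(-8 + R))
F(W(6), -7)*(-743) = (2*(-7)/(-8 + 6))*(-743) = (2*(-7)/(-2))*(-743) = (2*(-7)*(-½))*(-743) = 7*(-743) = -5201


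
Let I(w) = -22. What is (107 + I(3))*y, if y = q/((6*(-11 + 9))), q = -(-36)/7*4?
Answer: -1020/7 ≈ -145.71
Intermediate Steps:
q = 144/7 (q = -(-36)/7*4 = -4*(-9/7)*4 = (36/7)*4 = 144/7 ≈ 20.571)
y = -12/7 (y = 144/(7*((6*(-11 + 9)))) = 144/(7*((6*(-2)))) = (144/7)/(-12) = (144/7)*(-1/12) = -12/7 ≈ -1.7143)
(107 + I(3))*y = (107 - 22)*(-12/7) = 85*(-12/7) = -1020/7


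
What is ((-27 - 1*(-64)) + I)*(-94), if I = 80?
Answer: -10998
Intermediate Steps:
((-27 - 1*(-64)) + I)*(-94) = ((-27 - 1*(-64)) + 80)*(-94) = ((-27 + 64) + 80)*(-94) = (37 + 80)*(-94) = 117*(-94) = -10998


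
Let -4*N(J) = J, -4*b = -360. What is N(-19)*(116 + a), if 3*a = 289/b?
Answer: 600571/1080 ≈ 556.08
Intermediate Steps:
b = 90 (b = -¼*(-360) = 90)
N(J) = -J/4
a = 289/270 (a = (289/90)/3 = (289*(1/90))/3 = (⅓)*(289/90) = 289/270 ≈ 1.0704)
N(-19)*(116 + a) = (-¼*(-19))*(116 + 289/270) = (19/4)*(31609/270) = 600571/1080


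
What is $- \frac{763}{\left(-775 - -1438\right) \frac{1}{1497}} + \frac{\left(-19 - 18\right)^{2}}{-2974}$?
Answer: $- \frac{1132614387}{657254} \approx -1723.3$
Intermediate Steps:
$- \frac{763}{\left(-775 - -1438\right) \frac{1}{1497}} + \frac{\left(-19 - 18\right)^{2}}{-2974} = - \frac{763}{\left(-775 + 1438\right) \frac{1}{1497}} + \left(-37\right)^{2} \left(- \frac{1}{2974}\right) = - \frac{763}{663 \cdot \frac{1}{1497}} + 1369 \left(- \frac{1}{2974}\right) = - \frac{763}{\frac{221}{499}} - \frac{1369}{2974} = \left(-763\right) \frac{499}{221} - \frac{1369}{2974} = - \frac{380737}{221} - \frac{1369}{2974} = - \frac{1132614387}{657254}$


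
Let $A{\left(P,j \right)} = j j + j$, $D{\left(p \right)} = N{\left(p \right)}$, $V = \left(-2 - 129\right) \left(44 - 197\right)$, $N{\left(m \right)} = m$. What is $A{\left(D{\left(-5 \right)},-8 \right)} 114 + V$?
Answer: $26427$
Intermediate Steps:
$V = 20043$ ($V = \left(-131\right) \left(-153\right) = 20043$)
$D{\left(p \right)} = p$
$A{\left(P,j \right)} = j + j^{2}$ ($A{\left(P,j \right)} = j^{2} + j = j + j^{2}$)
$A{\left(D{\left(-5 \right)},-8 \right)} 114 + V = - 8 \left(1 - 8\right) 114 + 20043 = \left(-8\right) \left(-7\right) 114 + 20043 = 56 \cdot 114 + 20043 = 6384 + 20043 = 26427$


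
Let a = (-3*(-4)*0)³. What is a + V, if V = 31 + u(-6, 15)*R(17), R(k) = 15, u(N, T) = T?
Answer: 256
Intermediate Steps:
V = 256 (V = 31 + 15*15 = 31 + 225 = 256)
a = 0 (a = (12*0)³ = 0³ = 0)
a + V = 0 + 256 = 256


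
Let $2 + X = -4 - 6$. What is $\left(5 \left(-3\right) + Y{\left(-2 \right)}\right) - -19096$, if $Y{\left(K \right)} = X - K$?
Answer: $19071$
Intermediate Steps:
$X = -12$ ($X = -2 - 10 = -12$)
$Y{\left(K \right)} = -12 - K$
$\left(5 \left(-3\right) + Y{\left(-2 \right)}\right) - -19096 = \left(5 \left(-3\right) - 10\right) - -19096 = \left(-15 + \left(-12 + 2\right)\right) + 19096 = \left(-15 - 10\right) + 19096 = -25 + 19096 = 19071$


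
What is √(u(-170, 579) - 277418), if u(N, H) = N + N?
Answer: 3*I*√30862 ≈ 527.03*I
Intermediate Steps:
u(N, H) = 2*N
√(u(-170, 579) - 277418) = √(2*(-170) - 277418) = √(-340 - 277418) = √(-277758) = 3*I*√30862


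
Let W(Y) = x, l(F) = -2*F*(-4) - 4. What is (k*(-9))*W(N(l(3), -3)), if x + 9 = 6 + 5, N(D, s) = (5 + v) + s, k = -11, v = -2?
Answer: 198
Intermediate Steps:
l(F) = -4 + 8*F (l(F) = 8*F - 4 = -4 + 8*F)
N(D, s) = 3 + s (N(D, s) = (5 - 2) + s = 3 + s)
x = 2 (x = -9 + (6 + 5) = -9 + 11 = 2)
W(Y) = 2
(k*(-9))*W(N(l(3), -3)) = -11*(-9)*2 = 99*2 = 198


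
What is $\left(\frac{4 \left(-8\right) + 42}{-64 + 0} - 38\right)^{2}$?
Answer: $\frac{1490841}{1024} \approx 1455.9$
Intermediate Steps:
$\left(\frac{4 \left(-8\right) + 42}{-64 + 0} - 38\right)^{2} = \left(\frac{-32 + 42}{-64} - 38\right)^{2} = \left(10 \left(- \frac{1}{64}\right) - 38\right)^{2} = \left(- \frac{5}{32} - 38\right)^{2} = \left(- \frac{1221}{32}\right)^{2} = \frac{1490841}{1024}$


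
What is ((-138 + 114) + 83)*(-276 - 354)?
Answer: -37170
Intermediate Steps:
((-138 + 114) + 83)*(-276 - 354) = (-24 + 83)*(-630) = 59*(-630) = -37170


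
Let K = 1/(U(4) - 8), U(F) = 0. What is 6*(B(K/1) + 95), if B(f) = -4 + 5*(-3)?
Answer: 456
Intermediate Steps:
K = -⅛ (K = 1/(0 - 8) = 1/(-8) = -⅛ ≈ -0.12500)
B(f) = -19 (B(f) = -4 - 15 = -19)
6*(B(K/1) + 95) = 6*(-19 + 95) = 6*76 = 456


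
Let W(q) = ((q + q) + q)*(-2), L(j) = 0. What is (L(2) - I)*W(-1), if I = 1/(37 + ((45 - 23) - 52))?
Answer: -6/7 ≈ -0.85714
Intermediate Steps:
I = 1/7 (I = 1/(37 + (22 - 52)) = 1/(37 - 30) = 1/7 ≈ 0.14286)
W(q) = -6*q (W(q) = (2*q + q)*(-2) = (3*q)*(-2) = -6*q)
(L(2) - I)*W(-1) = (0 - 1*1/7)*(-6*(-1)) = (0 - 1/7)*6 = -1/7*6 = -6/7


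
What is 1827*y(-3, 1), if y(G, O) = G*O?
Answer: -5481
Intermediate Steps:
1827*y(-3, 1) = 1827*(-3*1) = 1827*(-3) = -5481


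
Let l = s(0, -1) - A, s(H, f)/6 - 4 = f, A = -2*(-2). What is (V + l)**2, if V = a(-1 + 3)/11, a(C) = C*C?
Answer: 24964/121 ≈ 206.31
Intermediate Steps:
A = 4
s(H, f) = 24 + 6*f
a(C) = C**2
V = 4/11 (V = (-1 + 3)**2/11 = 2**2*(1/11) = 4*(1/11) = 4/11 ≈ 0.36364)
l = 14 (l = (24 + 6*(-1)) - 1*4 = (24 - 6) - 4 = 18 - 4 = 14)
(V + l)**2 = (4/11 + 14)**2 = (158/11)**2 = 24964/121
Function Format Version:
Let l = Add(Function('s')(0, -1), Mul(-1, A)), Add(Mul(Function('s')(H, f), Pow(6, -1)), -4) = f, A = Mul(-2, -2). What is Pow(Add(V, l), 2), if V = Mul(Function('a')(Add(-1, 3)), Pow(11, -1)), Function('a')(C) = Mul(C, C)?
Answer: Rational(24964, 121) ≈ 206.31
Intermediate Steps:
A = 4
Function('s')(H, f) = Add(24, Mul(6, f))
Function('a')(C) = Pow(C, 2)
V = Rational(4, 11) (V = Mul(Pow(Add(-1, 3), 2), Pow(11, -1)) = Mul(Pow(2, 2), Rational(1, 11)) = Mul(4, Rational(1, 11)) = Rational(4, 11) ≈ 0.36364)
l = 14 (l = Add(Add(24, Mul(6, -1)), Mul(-1, 4)) = Add(Add(24, -6), -4) = Add(18, -4) = 14)
Pow(Add(V, l), 2) = Pow(Add(Rational(4, 11), 14), 2) = Pow(Rational(158, 11), 2) = Rational(24964, 121)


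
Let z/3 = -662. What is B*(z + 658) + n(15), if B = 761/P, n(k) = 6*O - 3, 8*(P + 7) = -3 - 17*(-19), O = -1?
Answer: -1010905/33 ≈ -30634.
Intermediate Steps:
z = -1986 (z = 3*(-662) = -1986)
P = 33 (P = -7 + (-3 - 17*(-19))/8 = -7 + (-3 + 323)/8 = -7 + (⅛)*320 = -7 + 40 = 33)
n(k) = -9 (n(k) = 6*(-1) - 3 = -6 - 3 = -9)
B = 761/33 ≈ 23.061
B*(z + 658) + n(15) = 761*(-1986 + 658)/33 - 9 = (761/33)*(-1328) - 9 = -1010608/33 - 9 = -1010905/33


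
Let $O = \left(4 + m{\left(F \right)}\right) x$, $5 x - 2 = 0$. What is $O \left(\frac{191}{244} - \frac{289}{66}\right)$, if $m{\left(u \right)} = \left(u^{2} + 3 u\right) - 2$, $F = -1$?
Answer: $0$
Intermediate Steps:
$x = \frac{2}{5}$ ($x = \frac{2}{5} + \frac{1}{5} \cdot 0 = \frac{2}{5} + 0 = \frac{2}{5} \approx 0.4$)
$m{\left(u \right)} = -2 + u^{2} + 3 u$
$O = 0$ ($O = \left(4 + \left(-2 + \left(-1\right)^{2} + 3 \left(-1\right)\right)\right) \frac{2}{5} = \left(4 - 4\right) \frac{2}{5} = 0 \cdot \frac{2}{5} = 0$)
$O \left(\frac{191}{244} - \frac{289}{66}\right) = 0 \left(\frac{191}{244} - \frac{289}{66}\right) = 0 \left(- \frac{28955}{8052}\right) = 0$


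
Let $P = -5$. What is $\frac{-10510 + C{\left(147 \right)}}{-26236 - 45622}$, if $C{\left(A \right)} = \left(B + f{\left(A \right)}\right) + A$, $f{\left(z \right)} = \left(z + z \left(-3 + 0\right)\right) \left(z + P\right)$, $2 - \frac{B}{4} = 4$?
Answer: $\frac{52119}{71858} \approx 0.72531$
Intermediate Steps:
$B = -8$ ($B = 8 - 16 = -8$)
$f{\left(z \right)} = - 2 z \left(-5 + z\right)$ ($f{\left(z \right)} = \left(z + z \left(-3 + 0\right)\right) \left(z - 5\right) = \left(z + z \left(-3\right)\right) \left(-5 + z\right) = \left(z - 3 z\right) \left(-5 + z\right) = - 2 z \left(-5 + z\right)$)
$C{\left(A \right)} = -8 + A + 2 A \left(5 - A\right)$ ($C{\left(A \right)} = \left(-8 + 2 A \left(5 - A\right)\right) + A = -8 + A + 2 A \left(5 - A\right)$)
$\frac{-10510 + C{\left(147 \right)}}{-26236 - 45622} = \frac{-10510 - \left(-139 + 294 \left(-5 + 147\right)\right)}{-26236 - 45622} = \frac{-10510 - \left(-139 + 41748\right)}{-71858} = \left(-10510 - 41609\right) \left(- \frac{1}{71858}\right) = \left(-52119\right) \left(- \frac{1}{71858}\right) = \frac{52119}{71858}$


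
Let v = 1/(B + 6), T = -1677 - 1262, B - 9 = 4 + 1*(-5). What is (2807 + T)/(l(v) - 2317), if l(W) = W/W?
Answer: 11/193 ≈ 0.056995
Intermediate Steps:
B = 8 (B = 9 + (4 + 1*(-5)) = 9 + (4 - 5) = 9 - 1 = 8)
T = -2939
v = 1/14 (v = 1/(8 + 6) = 1/14 ≈ 0.071429)
l(W) = 1
(2807 + T)/(l(v) - 2317) = (2807 - 2939)/(1 - 2317) = -132/(-2316) = -132*(-1/2316) = 11/193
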